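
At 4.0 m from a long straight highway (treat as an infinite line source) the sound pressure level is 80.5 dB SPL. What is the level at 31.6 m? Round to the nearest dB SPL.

72 dB SPL

Cylindrical spreading from a line source gives a 10·log₁₀(r₂/r₁) drop.
L₂ = 80.5 − 10·log₁₀(31.6/4.0) = 80.5 − 8.976 = 71.52 dB SPL.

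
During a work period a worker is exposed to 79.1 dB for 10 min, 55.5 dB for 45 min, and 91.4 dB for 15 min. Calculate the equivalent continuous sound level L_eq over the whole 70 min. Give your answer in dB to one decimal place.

L_eq = 10·log₁₀[(1/T)·Σ tᵢ·10^(Lᵢ/10)] with T = 70 min.
Σ tᵢ·10^(Lᵢ/10) = 10·10^(79.1/10) + 45·10^(55.5/10) + 15·10^(91.4/10) = 2.153e+10.
L_eq = 10·log₁₀(2.153e+10/70) = 84.88 dB.

84.9 dB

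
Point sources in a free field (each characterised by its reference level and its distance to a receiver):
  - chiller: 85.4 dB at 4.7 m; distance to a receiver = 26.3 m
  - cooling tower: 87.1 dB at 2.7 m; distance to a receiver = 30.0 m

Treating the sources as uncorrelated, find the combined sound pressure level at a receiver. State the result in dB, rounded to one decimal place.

71.8 dB

Apply inverse-square spreading to bring every level to the receiver, then sum 10^(L/10).
chiller: 85.4 − 20·log₁₀(26.3/4.7) = 85.4 − 14.96 = 70.44 dB.
cooling tower: 87.1 − 20·log₁₀(30.0/2.7) = 87.1 − 20.92 = 66.18 dB.
Σ 10^(L/10) = 1.523e+07 → L_total = 10·log₁₀(1.523e+07) = 71.83 dB.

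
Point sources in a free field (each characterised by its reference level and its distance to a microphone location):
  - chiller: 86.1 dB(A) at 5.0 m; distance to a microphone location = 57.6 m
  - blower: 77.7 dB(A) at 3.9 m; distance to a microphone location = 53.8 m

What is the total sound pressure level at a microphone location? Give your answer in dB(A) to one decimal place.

Propagate each source to the receiver with L = L_ref − 20·log₁₀(r/r_ref), then add intensities.
chiller: 86.1 − 20·log₁₀(57.6/5.0) = 86.1 − 21.23 = 64.87 dB(A).
blower: 77.7 − 20·log₁₀(53.8/3.9) = 77.7 − 22.79 = 54.91 dB(A).
Σ 10^(L/10) = 3.379e+06 → L_total = 10·log₁₀(3.379e+06) = 65.29 dB(A).

65.3 dB(A)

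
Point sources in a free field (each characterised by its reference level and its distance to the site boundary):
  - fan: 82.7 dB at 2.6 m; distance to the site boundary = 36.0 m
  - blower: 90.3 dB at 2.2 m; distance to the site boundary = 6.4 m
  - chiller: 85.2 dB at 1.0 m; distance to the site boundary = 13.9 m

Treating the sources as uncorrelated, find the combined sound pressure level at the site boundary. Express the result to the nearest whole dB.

81 dB

Propagate each source to the receiver with L = L_ref − 20·log₁₀(r/r_ref), then add intensities.
fan: 82.7 − 20·log₁₀(36.0/2.6) = 82.7 − 22.83 = 59.87 dB.
blower: 90.3 − 20·log₁₀(6.4/2.2) = 90.3 − 9.28 = 81.02 dB.
chiller: 85.2 − 20·log₁₀(13.9/1.0) = 85.2 − 22.86 = 62.34 dB.
Σ 10^(L/10) = 1.293e+08 → L_total = 10·log₁₀(1.293e+08) = 81.12 dB.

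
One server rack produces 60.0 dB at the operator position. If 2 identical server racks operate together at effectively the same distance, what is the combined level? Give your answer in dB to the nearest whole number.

With 2 equal, uncorrelated contributions the intensity is 2× that of one unit, giving a rise of 10·log₁₀ 2.
L_total = 60.0 + 10·log₁₀(2) = 60.0 + 3.010 = 63.01 dB.

63 dB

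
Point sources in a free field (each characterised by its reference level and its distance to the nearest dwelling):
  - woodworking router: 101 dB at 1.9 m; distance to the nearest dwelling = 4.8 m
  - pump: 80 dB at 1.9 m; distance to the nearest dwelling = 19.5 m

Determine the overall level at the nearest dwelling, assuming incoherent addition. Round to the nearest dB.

93 dB

Propagate each source to the receiver with L = L_ref − 20·log₁₀(r/r_ref), then add intensities.
woodworking router: 101 − 20·log₁₀(4.8/1.9) = 101 − 8.05 = 92.95 dB.
pump: 80 − 20·log₁₀(19.5/1.9) = 80 − 20.23 = 59.77 dB.
Σ 10^(L/10) = 1.973e+09 → L_total = 10·log₁₀(1.973e+09) = 92.95 dB.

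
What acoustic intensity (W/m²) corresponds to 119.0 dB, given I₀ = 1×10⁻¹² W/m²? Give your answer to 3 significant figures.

L = 10·log₁₀(I/I₀) ⇒ I = I₀·10^(L/10) = 10⁻¹² × 10^11.90.

0.794 W/m²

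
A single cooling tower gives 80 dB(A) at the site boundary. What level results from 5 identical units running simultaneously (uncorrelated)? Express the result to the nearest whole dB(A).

With 5 equal, uncorrelated contributions the intensity is 5× that of one unit, giving a rise of 10·log₁₀ 5.
L_total = 80 + 10·log₁₀(5) = 80 + 6.990 = 86.99 dB(A).

87 dB(A)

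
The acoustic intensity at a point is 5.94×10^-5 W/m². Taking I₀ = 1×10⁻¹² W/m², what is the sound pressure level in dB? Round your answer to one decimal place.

77.7 dB

Dividing by I₀ shifts the exponent by 12: I/I₀ = 5.94×10^7.
L = 10·(0.7738 + 7) = 77.74 dB.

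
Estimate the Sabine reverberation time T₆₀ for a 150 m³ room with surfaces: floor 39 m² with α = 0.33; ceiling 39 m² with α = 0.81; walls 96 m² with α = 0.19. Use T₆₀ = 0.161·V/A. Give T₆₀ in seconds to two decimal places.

Total absorption A = 39·0.33 + 39·0.81 + 96·0.19 = 62.70 m² sabins.
T₆₀ = 0.161 × 150 / 62.70 = 0.385 s.

0.39 s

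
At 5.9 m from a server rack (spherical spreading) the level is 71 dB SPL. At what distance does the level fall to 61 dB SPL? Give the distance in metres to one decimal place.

The 10.0 dB drop corresponds to a distance ratio of 10^(10.0/20) for a point source.
r₂ = 5.9·10^((71−61)/20) = 5.9·10^(10.0/20) = 18.66 m.

18.7 m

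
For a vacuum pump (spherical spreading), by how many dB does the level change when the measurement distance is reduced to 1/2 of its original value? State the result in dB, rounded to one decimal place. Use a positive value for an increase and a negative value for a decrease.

+6.0 dB

A point source loses 6 dB per doubling of distance; generally ΔL = −20·log₁₀(r₂/r₁).
ΔL = −20·log₁₀(0.5) = +6.02 dB.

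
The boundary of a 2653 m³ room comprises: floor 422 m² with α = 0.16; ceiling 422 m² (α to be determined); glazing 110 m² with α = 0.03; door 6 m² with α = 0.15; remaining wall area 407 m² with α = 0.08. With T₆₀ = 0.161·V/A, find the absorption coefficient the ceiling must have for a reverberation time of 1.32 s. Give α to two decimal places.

0.52

Required total absorption A = 0.161·2653/1.32 = 323.59 m².
Absorption from the other surfaces = 422·0.16 + 110·0.03 + 6·0.15 + 407·0.08 = 104.28 m², so the ceiling must supply 219.31 m² over 422 m².
α = 219.31/422 = 0.520.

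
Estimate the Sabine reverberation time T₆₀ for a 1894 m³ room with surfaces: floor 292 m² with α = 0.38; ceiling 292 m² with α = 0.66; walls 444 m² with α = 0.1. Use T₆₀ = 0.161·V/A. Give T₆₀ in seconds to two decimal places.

0.88 s

Summing Sᵢαᵢ: 292·0.38 + 292·0.66 + 444·0.1 = 348.08 m².
T₆₀ = 0.161 × 1894 / 348.08 = 0.876 s.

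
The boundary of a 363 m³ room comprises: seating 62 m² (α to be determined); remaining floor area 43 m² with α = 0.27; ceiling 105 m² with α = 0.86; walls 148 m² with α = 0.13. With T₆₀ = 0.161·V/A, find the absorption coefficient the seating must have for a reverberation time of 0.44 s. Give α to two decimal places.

From T₆₀ = 0.161·V/A, the target T₆₀ = 0.44 s needs A = 0.161·363/0.44 = 132.83 m².
Absorption from the other surfaces = 43·0.27 + 105·0.86 + 148·0.13 = 121.15 m², so the seating must supply 11.68 m² over 62 m².
α = 11.68/62 = 0.188.

0.19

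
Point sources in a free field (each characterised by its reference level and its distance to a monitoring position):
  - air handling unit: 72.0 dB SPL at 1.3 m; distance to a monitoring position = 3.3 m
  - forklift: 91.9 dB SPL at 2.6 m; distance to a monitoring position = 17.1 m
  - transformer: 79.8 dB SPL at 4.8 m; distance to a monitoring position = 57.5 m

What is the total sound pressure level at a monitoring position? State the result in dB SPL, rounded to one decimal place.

Propagate each source to the receiver with L = L_ref − 20·log₁₀(r/r_ref), then add intensities.
air handling unit: 72.0 − 20·log₁₀(3.3/1.3) = 72.0 − 8.09 = 63.91 dB SPL.
forklift: 91.9 − 20·log₁₀(17.1/2.6) = 91.9 − 16.36 = 75.54 dB SPL.
transformer: 79.8 − 20·log₁₀(57.5/4.8) = 79.8 − 21.57 = 58.23 dB SPL.
Σ 10^(L/10) = 3.893e+07 → L_total = 10·log₁₀(3.893e+07) = 75.90 dB SPL.

75.9 dB SPL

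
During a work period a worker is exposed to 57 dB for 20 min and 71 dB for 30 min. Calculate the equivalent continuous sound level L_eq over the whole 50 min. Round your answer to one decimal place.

Weight each interval's intensity by its duration and average over T = 50 min:
Σ tᵢ·10^(Lᵢ/10) = 20·10^(57/10) + 30·10^(71/10) = 3.877e+08.
L_eq = 10·log₁₀(3.877e+08/50) = 68.90 dB.

68.9 dB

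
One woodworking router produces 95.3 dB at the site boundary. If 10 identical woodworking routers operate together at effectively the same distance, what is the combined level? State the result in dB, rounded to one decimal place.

105.3 dB

N identical incoherent sources raise the level by 10·log₁₀ N.
L_total = 95.3 + 10·log₁₀(10) = 95.3 + 10.000 = 105.30 dB.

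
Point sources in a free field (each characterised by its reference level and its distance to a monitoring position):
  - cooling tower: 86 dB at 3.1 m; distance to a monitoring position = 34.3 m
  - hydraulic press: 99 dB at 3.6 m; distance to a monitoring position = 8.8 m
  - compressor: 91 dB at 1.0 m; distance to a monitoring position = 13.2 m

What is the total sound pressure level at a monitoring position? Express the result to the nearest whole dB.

First find each source's level at the receiver (point-source: −20·log₁₀(r/r_ref)), then combine on an intensity basis.
cooling tower: 86 − 20·log₁₀(34.3/3.1) = 86 − 20.88 = 65.12 dB.
hydraulic press: 99 − 20·log₁₀(8.8/3.6) = 99 − 7.76 = 91.24 dB.
compressor: 91 − 20·log₁₀(13.2/1.0) = 91 − 22.41 = 68.59 dB.
Σ 10^(L/10) = 1.340e+09 → L_total = 10·log₁₀(1.340e+09) = 91.27 dB.

91 dB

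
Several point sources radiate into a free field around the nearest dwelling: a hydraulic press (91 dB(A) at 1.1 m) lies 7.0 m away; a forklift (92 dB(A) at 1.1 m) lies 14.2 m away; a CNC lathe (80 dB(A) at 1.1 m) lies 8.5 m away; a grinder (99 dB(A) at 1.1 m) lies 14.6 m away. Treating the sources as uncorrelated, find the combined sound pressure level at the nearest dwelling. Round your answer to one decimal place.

79.4 dB(A)

First find each source's level at the receiver (point-source: −20·log₁₀(r/r_ref)), then combine on an intensity basis.
hydraulic press: 91 − 20·log₁₀(7.0/1.1) = 91 − 16.07 = 74.93 dB(A).
forklift: 92 − 20·log₁₀(14.2/1.1) = 92 − 22.22 = 69.78 dB(A).
CNC lathe: 80 − 20·log₁₀(8.5/1.1) = 80 − 17.76 = 62.24 dB(A).
grinder: 99 − 20·log₁₀(14.6/1.1) = 99 − 22.46 = 76.54 dB(A).
Σ 10^(L/10) = 8.736e+07 → L_total = 10·log₁₀(8.736e+07) = 79.41 dB(A).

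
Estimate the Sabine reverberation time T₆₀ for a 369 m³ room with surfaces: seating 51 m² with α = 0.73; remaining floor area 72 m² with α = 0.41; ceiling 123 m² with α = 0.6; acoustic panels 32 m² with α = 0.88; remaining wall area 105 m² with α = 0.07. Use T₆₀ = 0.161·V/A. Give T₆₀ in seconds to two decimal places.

0.34 s

Summing Sᵢαᵢ: 51·0.73 + 72·0.41 + 123·0.6 + 32·0.88 + 105·0.07 = 176.06 m².
T₆₀ = 0.161 × 369 / 176.06 = 0.337 s.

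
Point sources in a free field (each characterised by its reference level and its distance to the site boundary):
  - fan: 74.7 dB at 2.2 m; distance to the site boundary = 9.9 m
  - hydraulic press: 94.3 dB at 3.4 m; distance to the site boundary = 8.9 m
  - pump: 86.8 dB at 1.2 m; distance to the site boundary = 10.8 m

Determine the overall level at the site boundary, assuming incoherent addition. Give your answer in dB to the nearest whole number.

First find each source's level at the receiver (point-source: −20·log₁₀(r/r_ref)), then combine on an intensity basis.
fan: 74.7 − 20·log₁₀(9.9/2.2) = 74.7 − 13.06 = 61.64 dB.
hydraulic press: 94.3 − 20·log₁₀(8.9/3.4) = 94.3 − 8.36 = 85.94 dB.
pump: 86.8 − 20·log₁₀(10.8/1.2) = 86.8 − 19.08 = 67.72 dB.
Σ 10^(L/10) = 4.002e+08 → L_total = 10·log₁₀(4.002e+08) = 86.02 dB.

86 dB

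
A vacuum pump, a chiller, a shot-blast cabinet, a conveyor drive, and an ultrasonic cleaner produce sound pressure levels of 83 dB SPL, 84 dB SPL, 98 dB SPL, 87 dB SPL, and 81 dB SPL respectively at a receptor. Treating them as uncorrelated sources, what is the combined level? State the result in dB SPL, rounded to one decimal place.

98.7 dB SPL

Incoherent sources combine by intensity addition: L_total = 10·log₁₀(Σ 10^(L_i/10)).
Σ 10^(L/10) = 10^(83/10) + 10^(84/10) + 10^(98/10) + 10^(87/10) + 10^(81/10) = 7.387e+09.
L_total = 10·log₁₀(7.387e+09) = 98.68 dB SPL.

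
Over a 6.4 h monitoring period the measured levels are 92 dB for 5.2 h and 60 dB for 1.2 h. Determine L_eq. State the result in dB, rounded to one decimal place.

91.1 dB

The energy average is taken in the linear domain: L_eq = 10·log₁₀[(Σ tᵢ·10^(Lᵢ/10))/T], T = 6.4 h.
Σ tᵢ·10^(Lᵢ/10) = 5.2·10^(92/10) + 1.2·10^(60/10) = 8.243e+09.
L_eq = 10·log₁₀(8.243e+09/6.4) = 91.10 dB.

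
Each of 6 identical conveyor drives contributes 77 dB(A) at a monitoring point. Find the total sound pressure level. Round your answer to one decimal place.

84.8 dB(A)

L_total = L₁ + 10·log₁₀ N for N identical incoherent sources.
L_total = 77 + 10·log₁₀(6) = 77 + 7.782 = 84.78 dB(A).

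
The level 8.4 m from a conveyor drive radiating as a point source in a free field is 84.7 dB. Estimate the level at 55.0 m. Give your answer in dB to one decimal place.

68.4 dB

Spherical spreading from a point source gives a 20·log₁₀(r₂/r₁) drop.
L₂ = 84.7 − 20·log₁₀(55.0/8.4) = 84.7 − 16.322 = 68.38 dB.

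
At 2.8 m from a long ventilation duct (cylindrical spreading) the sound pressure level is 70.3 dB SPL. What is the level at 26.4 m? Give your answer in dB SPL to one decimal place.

60.6 dB SPL

For a line source, L₂ = L₁ − 10·log₁₀(r₂/r₁).
L₂ = 70.3 − 10·log₁₀(26.4/2.8) = 70.3 − 9.744 = 60.56 dB SPL.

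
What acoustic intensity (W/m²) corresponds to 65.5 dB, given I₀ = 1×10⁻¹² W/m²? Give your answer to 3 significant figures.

3.55e-06 W/m²

L = 10·log₁₀(I/I₀) ⇒ I = I₀·10^(L/10) = 10⁻¹² × 10^6.55.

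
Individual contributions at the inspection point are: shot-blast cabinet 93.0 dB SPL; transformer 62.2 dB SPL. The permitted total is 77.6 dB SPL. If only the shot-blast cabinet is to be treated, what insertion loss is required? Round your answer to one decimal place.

Everything except the shot-blast cabinet sums to 10^(62.2/10) = 1.660e+06 in linear terms, 62.20 dB SPL.
The limit corresponds to 10^(77.6/10) = 5.754e+07; subtracting the fixed part leaves 5.588e+07 for the shot-blast cabinet, i.e. 77.47 dB SPL.
Required insertion loss = 93.0 − 77.47 = 15.53 dB.

15.5 dB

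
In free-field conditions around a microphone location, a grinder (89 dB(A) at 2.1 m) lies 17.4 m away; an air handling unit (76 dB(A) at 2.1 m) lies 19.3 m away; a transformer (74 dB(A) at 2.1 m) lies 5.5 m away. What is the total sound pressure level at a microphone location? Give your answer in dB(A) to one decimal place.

First find each source's level at the receiver (point-source: −20·log₁₀(r/r_ref)), then combine on an intensity basis.
grinder: 89 − 20·log₁₀(17.4/2.1) = 89 − 18.37 = 70.63 dB(A).
air handling unit: 76 − 20·log₁₀(19.3/2.1) = 76 − 19.27 = 56.73 dB(A).
transformer: 74 − 20·log₁₀(5.5/2.1) = 74 − 8.36 = 65.64 dB(A).
Σ 10^(L/10) = 1.570e+07 → L_total = 10·log₁₀(1.570e+07) = 71.96 dB(A).

72.0 dB(A)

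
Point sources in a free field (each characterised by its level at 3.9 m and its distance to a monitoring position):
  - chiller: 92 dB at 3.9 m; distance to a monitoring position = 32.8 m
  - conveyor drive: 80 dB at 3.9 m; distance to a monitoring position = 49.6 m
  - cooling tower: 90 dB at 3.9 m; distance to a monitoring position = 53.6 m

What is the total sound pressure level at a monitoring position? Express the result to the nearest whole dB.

75 dB

Propagate each source to the receiver with L = L_ref − 20·log₁₀(r/r_ref), then add intensities.
chiller: 92 − 20·log₁₀(32.8/3.9) = 92 − 18.50 = 73.50 dB.
conveyor drive: 80 − 20·log₁₀(49.6/3.9) = 80 − 22.09 = 57.91 dB.
cooling tower: 90 − 20·log₁₀(53.6/3.9) = 90 − 22.76 = 67.24 dB.
Σ 10^(L/10) = 2.832e+07 → L_total = 10·log₁₀(2.832e+07) = 74.52 dB.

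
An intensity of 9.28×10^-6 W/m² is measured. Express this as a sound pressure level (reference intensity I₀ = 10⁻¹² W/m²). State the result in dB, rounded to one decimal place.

69.7 dB

I/I₀ = 9.28×10^-6/10⁻¹² = 9.28×10^6, and L = 10·log₁₀(I/I₀).
L = 10·(0.9675 + 6) = 69.68 dB.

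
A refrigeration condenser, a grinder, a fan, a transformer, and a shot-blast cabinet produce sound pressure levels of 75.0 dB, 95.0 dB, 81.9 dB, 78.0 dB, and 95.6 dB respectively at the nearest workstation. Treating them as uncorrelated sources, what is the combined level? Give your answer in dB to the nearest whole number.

98 dB

Incoherent sources combine by intensity addition: L_total = 10·log₁₀(Σ 10^(L_i/10)).
Σ 10^(L/10) = 10^(75.0/10) + 10^(95.0/10) + 10^(81.9/10) + 10^(78.0/10) + 10^(95.6/10) = 7.043e+09.
L_total = 10·log₁₀(7.043e+09) = 98.48 dB.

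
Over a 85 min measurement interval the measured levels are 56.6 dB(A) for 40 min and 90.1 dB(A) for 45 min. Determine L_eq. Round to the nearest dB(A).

L_eq = 10·log₁₀[(1/T)·Σ tᵢ·10^(Lᵢ/10)] with T = 85 min.
Σ tᵢ·10^(Lᵢ/10) = 40·10^(56.6/10) + 45·10^(90.1/10) = 4.607e+10.
L_eq = 10·log₁₀(4.607e+10/85) = 87.34 dB(A).

87 dB(A)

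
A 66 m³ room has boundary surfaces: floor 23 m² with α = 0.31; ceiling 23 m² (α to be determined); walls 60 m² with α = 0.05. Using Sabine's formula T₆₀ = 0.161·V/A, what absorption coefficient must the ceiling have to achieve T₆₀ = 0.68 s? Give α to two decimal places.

Required total absorption A = 0.161·66/0.68 = 15.63 m².
Absorption from the other surfaces = 23·0.31 + 60·0.05 = 10.13 m², so the ceiling must supply 5.50 m² over 23 m².
α = 5.50/23 = 0.239.

0.24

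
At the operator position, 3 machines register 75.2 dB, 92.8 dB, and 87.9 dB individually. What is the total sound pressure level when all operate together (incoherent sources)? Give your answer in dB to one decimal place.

94.1 dB

Incoherent sources combine by intensity addition: L_total = 10·log₁₀(Σ 10^(L_i/10)).
Σ 10^(L/10) = 10^(75.2/10) + 10^(92.8/10) + 10^(87.9/10) = 2.555e+09.
L_total = 10·log₁₀(2.555e+09) = 94.07 dB.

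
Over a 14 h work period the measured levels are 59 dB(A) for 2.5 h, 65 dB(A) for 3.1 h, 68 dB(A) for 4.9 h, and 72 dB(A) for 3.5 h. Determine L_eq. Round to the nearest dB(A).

68 dB(A)

L_eq = 10·log₁₀[(1/T)·Σ tᵢ·10^(Lᵢ/10)] with T = 14 h.
Σ tᵢ·10^(Lᵢ/10) = 2.5·10^(59/10) + 3.1·10^(65/10) + 4.9·10^(68/10) + 3.5·10^(72/10) = 9.818e+07.
L_eq = 10·log₁₀(9.818e+07/14) = 68.46 dB(A).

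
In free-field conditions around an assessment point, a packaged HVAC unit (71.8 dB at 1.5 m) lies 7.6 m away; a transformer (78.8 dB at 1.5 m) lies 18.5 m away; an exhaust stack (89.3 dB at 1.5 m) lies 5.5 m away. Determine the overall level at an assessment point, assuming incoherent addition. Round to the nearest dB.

Propagate each source to the receiver with L = L_ref − 20·log₁₀(r/r_ref), then add intensities.
packaged HVAC unit: 71.8 − 20·log₁₀(7.6/1.5) = 71.8 − 14.09 = 57.71 dB.
transformer: 78.8 − 20·log₁₀(18.5/1.5) = 78.8 − 21.82 = 56.98 dB.
exhaust stack: 89.3 − 20·log₁₀(5.5/1.5) = 89.3 − 11.29 = 78.01 dB.
Σ 10^(L/10) = 6.440e+07 → L_total = 10·log₁₀(6.440e+07) = 78.09 dB.

78 dB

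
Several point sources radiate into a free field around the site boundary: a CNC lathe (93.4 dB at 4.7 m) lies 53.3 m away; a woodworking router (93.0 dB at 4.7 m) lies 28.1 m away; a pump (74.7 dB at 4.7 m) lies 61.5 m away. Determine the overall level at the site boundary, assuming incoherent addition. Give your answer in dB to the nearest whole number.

79 dB

First find each source's level at the receiver (point-source: −20·log₁₀(r/r_ref)), then combine on an intensity basis.
CNC lathe: 93.4 − 20·log₁₀(53.3/4.7) = 93.4 − 21.09 = 72.31 dB.
woodworking router: 93.0 − 20·log₁₀(28.1/4.7) = 93.0 − 15.53 = 77.47 dB.
pump: 74.7 − 20·log₁₀(61.5/4.7) = 74.7 − 22.34 = 52.36 dB.
Σ 10^(L/10) = 7.300e+07 → L_total = 10·log₁₀(7.300e+07) = 78.63 dB.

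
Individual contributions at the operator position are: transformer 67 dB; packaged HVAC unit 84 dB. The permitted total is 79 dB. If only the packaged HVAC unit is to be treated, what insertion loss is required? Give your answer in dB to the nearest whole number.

5 dB

Fixed contribution from the other source: Σ 10^(L/10) = 10^(67/10) = 5.012e+06 (67.00 dB).
The limit corresponds to 10^(79/10) = 7.943e+07; subtracting the fixed part leaves 7.442e+07 for the packaged HVAC unit, i.e. 78.72 dB.
So the packaged HVAC unit must be reduced from 84 to 78.72 dB: IL = 5.28 dB.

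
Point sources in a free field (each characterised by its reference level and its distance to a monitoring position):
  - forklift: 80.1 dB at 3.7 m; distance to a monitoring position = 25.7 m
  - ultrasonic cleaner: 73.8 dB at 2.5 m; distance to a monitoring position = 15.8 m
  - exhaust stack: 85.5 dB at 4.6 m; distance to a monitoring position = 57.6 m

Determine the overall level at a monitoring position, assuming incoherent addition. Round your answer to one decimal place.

First find each source's level at the receiver (point-source: −20·log₁₀(r/r_ref)), then combine on an intensity basis.
forklift: 80.1 − 20·log₁₀(25.7/3.7) = 80.1 − 16.83 = 63.27 dB.
ultrasonic cleaner: 73.8 − 20·log₁₀(15.8/2.5) = 73.8 − 16.01 = 57.79 dB.
exhaust stack: 85.5 − 20·log₁₀(57.6/4.6) = 85.5 − 21.95 = 63.55 dB.
Σ 10^(L/10) = 4.984e+06 → L_total = 10·log₁₀(4.984e+06) = 66.98 dB.

67.0 dB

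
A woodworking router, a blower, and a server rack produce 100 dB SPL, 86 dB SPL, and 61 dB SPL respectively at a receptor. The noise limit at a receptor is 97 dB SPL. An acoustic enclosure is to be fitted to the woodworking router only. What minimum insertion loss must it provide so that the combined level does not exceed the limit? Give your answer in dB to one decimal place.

3.4 dB

Fixed contribution from the other sources: Σ 10^(L/10) = 10^(86/10) + 10^(61/10) = 3.994e+08 (86.01 dB SPL).
To meet 97 dB SPL overall, the treated woodworking router may contribute at most 10^(97/10) − 3.994e+08 = 4.613e+09, i.e. 96.64 dB SPL.
So the woodworking router must be reduced from 100 to 96.64 dB SPL: IL = 3.36 dB.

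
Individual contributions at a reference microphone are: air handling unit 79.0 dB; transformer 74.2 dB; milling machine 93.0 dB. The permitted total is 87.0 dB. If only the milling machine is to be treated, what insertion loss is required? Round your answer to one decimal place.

7.0 dB

Fixed contribution from the other sources: Σ 10^(L/10) = 10^(79.0/10) + 10^(74.2/10) = 1.057e+08 (80.24 dB).
To meet 87.0 dB overall, the treated milling machine may contribute at most 10^(87.0/10) − 1.057e+08 = 3.955e+08, i.e. 85.97 dB.
So the milling machine must be reduced from 93.0 to 85.97 dB: IL = 7.03 dB.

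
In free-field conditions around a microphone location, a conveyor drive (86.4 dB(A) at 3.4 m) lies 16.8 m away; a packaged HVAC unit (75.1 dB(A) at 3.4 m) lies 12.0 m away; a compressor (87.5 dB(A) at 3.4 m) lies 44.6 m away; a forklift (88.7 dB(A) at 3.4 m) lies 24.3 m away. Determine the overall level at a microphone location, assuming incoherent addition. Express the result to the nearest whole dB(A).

Apply inverse-square spreading to bring every level to the receiver, then sum 10^(L/10).
conveyor drive: 86.4 − 20·log₁₀(16.8/3.4) = 86.4 − 13.88 = 72.52 dB(A).
packaged HVAC unit: 75.1 − 20·log₁₀(12.0/3.4) = 75.1 − 10.95 = 64.15 dB(A).
compressor: 87.5 − 20·log₁₀(44.6/3.4) = 87.5 − 22.36 = 65.14 dB(A).
forklift: 88.7 − 20·log₁₀(24.3/3.4) = 88.7 − 17.08 = 71.62 dB(A).
Σ 10^(L/10) = 3.826e+07 → L_total = 10·log₁₀(3.826e+07) = 75.83 dB(A).

76 dB(A)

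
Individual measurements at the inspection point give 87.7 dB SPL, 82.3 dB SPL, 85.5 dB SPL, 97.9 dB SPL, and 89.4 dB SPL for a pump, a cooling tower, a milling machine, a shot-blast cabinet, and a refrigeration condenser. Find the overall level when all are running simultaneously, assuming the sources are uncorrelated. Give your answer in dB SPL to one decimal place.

For uncorrelated sources the intensities add, so convert each level to linear form, sum, and take 10·log₁₀ of the total.
Σ 10^(L/10) = 10^(87.7/10) + 10^(82.3/10) + 10^(85.5/10) + 10^(97.9/10) + 10^(89.4/10) = 8.150e+09.
L_total = 10·log₁₀(8.150e+09) = 99.11 dB SPL.

99.1 dB SPL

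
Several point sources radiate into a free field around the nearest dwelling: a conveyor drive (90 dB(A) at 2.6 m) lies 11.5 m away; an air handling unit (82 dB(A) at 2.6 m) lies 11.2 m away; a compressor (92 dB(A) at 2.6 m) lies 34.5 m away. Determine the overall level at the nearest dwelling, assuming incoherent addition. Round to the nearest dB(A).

78 dB(A)

Propagate each source to the receiver with L = L_ref − 20·log₁₀(r/r_ref), then add intensities.
conveyor drive: 90 − 20·log₁₀(11.5/2.6) = 90 − 12.91 = 77.09 dB(A).
air handling unit: 82 − 20·log₁₀(11.2/2.6) = 82 − 12.68 = 69.32 dB(A).
compressor: 92 − 20·log₁₀(34.5/2.6) = 92 − 22.46 = 69.54 dB(A).
Σ 10^(L/10) = 6.866e+07 → L_total = 10·log₁₀(6.866e+07) = 78.37 dB(A).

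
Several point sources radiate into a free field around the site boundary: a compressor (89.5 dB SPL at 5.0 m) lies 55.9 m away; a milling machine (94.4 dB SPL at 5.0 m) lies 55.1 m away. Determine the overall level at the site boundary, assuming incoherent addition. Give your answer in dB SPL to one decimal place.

74.7 dB SPL

Propagate each source to the receiver with L = L_ref − 20·log₁₀(r/r_ref), then add intensities.
compressor: 89.5 − 20·log₁₀(55.9/5.0) = 89.5 − 20.97 = 68.53 dB SPL.
milling machine: 94.4 − 20·log₁₀(55.1/5.0) = 94.4 − 20.84 = 73.56 dB SPL.
Σ 10^(L/10) = 2.981e+07 → L_total = 10·log₁₀(2.981e+07) = 74.74 dB SPL.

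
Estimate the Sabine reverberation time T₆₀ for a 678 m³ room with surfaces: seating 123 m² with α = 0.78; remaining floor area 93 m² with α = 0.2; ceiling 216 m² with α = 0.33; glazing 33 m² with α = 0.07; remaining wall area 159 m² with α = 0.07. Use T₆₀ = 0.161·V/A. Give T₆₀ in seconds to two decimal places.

Summing Sᵢαᵢ: 123·0.78 + 93·0.2 + 216·0.33 + 33·0.07 + 159·0.07 = 199.26 m².
T₆₀ = 0.161·V/A = 0.161·678/199.26 = 0.548 s.

0.55 s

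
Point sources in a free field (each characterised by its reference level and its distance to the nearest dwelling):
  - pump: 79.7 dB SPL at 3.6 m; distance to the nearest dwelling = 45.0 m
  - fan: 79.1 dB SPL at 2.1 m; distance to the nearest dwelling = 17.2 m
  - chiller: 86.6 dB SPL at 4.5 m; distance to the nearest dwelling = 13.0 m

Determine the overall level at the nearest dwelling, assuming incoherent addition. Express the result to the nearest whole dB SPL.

Propagate each source to the receiver with L = L_ref − 20·log₁₀(r/r_ref), then add intensities.
pump: 79.7 − 20·log₁₀(45.0/3.6) = 79.7 − 21.94 = 57.76 dB SPL.
fan: 79.1 − 20·log₁₀(17.2/2.1) = 79.1 − 18.27 = 60.83 dB SPL.
chiller: 86.6 − 20·log₁₀(13.0/4.5) = 86.6 − 9.21 = 77.39 dB SPL.
Σ 10^(L/10) = 5.658e+07 → L_total = 10·log₁₀(5.658e+07) = 77.53 dB SPL.

78 dB SPL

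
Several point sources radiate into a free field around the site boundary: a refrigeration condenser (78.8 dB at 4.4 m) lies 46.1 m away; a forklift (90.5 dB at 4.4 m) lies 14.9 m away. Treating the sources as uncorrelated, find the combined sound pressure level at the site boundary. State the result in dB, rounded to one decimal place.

79.9 dB

Propagate each source to the receiver with L = L_ref − 20·log₁₀(r/r_ref), then add intensities.
refrigeration condenser: 78.8 − 20·log₁₀(46.1/4.4) = 78.8 − 20.40 = 58.40 dB.
forklift: 90.5 − 20·log₁₀(14.9/4.4) = 90.5 − 10.59 = 79.91 dB.
Σ 10^(L/10) = 9.853e+07 → L_total = 10·log₁₀(9.853e+07) = 79.94 dB.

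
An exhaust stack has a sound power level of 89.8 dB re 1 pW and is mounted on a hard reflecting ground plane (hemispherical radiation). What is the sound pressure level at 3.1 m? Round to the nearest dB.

The power spreads over a hemisphere of area 2π·r², so L_p = L_w − 10·log₁₀(2π·r²).
2π·r² = 60.38 m², 10·log₁₀ of that is 17.809 dB.
L_p = 89.8 − 17.809 = 71.99 dB.

72 dB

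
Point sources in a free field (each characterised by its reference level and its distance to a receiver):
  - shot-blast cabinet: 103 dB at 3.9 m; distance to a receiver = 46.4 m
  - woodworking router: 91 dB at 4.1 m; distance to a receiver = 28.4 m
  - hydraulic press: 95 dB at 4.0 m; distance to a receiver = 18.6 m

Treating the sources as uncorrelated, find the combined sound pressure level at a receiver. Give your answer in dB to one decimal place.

Propagate each source to the receiver with L = L_ref − 20·log₁₀(r/r_ref), then add intensities.
shot-blast cabinet: 103 − 20·log₁₀(46.4/3.9) = 103 − 21.51 = 81.49 dB.
woodworking router: 91 − 20·log₁₀(28.4/4.1) = 91 − 16.81 = 74.19 dB.
hydraulic press: 95 − 20·log₁₀(18.6/4.0) = 95 − 13.35 = 81.65 dB.
Σ 10^(L/10) = 3.134e+08 → L_total = 10·log₁₀(3.134e+08) = 84.96 dB.

85.0 dB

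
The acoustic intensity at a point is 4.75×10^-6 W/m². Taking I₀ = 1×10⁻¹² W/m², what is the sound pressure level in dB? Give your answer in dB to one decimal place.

66.8 dB

I/I₀ = 4.75×10^-6/10⁻¹² = 4.75×10^6, and L = 10·log₁₀(I/I₀).
L = 10·(0.6767 + 6) = 66.77 dB.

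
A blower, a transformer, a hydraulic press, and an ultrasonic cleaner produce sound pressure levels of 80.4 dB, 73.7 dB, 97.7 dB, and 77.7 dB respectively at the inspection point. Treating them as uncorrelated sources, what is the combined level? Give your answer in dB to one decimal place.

For uncorrelated sources the intensities add, so convert each level to linear form, sum, and take 10·log₁₀ of the total.
Σ 10^(L/10) = 10^(80.4/10) + 10^(73.7/10) + 10^(97.7/10) + 10^(77.7/10) = 6.080e+09.
L_total = 10·log₁₀(6.080e+09) = 97.84 dB.

97.8 dB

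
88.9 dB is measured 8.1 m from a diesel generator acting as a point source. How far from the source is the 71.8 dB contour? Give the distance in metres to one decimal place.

58.0 m

Point-source spreading drops the level by 20·log₁₀(r₂/r₁); inverting, r₂/r₁ = 10^(ΔL/20).
r₂ = 8.1·10^((88.9−71.8)/20) = 8.1·10^(17.1/20) = 58.01 m.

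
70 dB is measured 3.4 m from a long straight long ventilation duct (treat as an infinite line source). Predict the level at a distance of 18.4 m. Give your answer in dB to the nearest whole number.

63 dB

Cylindrical spreading from a line source gives a 10·log₁₀(r₂/r₁) drop.
L₂ = 70 − 10·log₁₀(18.4/3.4) = 70 − 7.333 = 62.67 dB.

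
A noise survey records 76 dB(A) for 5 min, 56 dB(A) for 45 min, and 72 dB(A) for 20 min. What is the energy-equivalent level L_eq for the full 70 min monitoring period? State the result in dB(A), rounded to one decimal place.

68.8 dB(A)

Weight each interval's intensity by its duration and average over T = 70 min:
Σ tᵢ·10^(Lᵢ/10) = 5·10^(76/10) + 45·10^(56/10) + 20·10^(72/10) = 5.339e+08.
L_eq = 10·log₁₀(5.339e+08/70) = 68.82 dB(A).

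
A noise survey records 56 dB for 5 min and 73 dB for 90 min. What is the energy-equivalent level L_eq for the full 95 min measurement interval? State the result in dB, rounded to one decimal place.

72.8 dB

The energy average is taken in the linear domain: L_eq = 10·log₁₀[(Σ tᵢ·10^(Lᵢ/10))/T], T = 95 min.
Σ tᵢ·10^(Lᵢ/10) = 5·10^(56/10) + 90·10^(73/10) = 1.798e+09.
L_eq = 10·log₁₀(1.798e+09/95) = 72.77 dB.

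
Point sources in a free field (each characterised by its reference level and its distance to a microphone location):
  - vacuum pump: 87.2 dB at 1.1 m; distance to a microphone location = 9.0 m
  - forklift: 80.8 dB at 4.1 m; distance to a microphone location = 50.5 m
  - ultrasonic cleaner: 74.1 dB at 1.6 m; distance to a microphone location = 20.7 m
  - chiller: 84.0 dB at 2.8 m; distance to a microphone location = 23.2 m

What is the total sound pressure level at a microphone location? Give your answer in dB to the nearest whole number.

71 dB

Apply inverse-square spreading to bring every level to the receiver, then sum 10^(L/10).
vacuum pump: 87.2 − 20·log₁₀(9.0/1.1) = 87.2 − 18.26 = 68.94 dB.
forklift: 80.8 − 20·log₁₀(50.5/4.1) = 80.8 − 21.81 = 58.99 dB.
ultrasonic cleaner: 74.1 − 20·log₁₀(20.7/1.6) = 74.1 − 22.24 = 51.86 dB.
chiller: 84.0 − 20·log₁₀(23.2/2.8) = 84.0 − 18.37 = 65.63 dB.
Σ 10^(L/10) = 1.244e+07 → L_total = 10·log₁₀(1.244e+07) = 70.95 dB.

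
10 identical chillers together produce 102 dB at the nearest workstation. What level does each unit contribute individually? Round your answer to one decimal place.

92.0 dB

Dividing the total intensity by 10 lowers the level by 10·log₁₀ 10 = 10.000 dB: L₁ = 102 − 10.000.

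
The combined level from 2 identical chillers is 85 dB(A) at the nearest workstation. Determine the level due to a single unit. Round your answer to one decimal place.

82.0 dB(A)

For N identical incoherent sources L_total = L₁ + 10·log₁₀ N, so L₁ = 85 − 10·log₁₀(2) = 85 − 3.010.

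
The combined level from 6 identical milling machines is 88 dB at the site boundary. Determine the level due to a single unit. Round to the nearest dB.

For N identical incoherent sources L_total = L₁ + 10·log₁₀ N, so L₁ = 88 − 10·log₁₀(6) = 88 − 7.782.

80 dB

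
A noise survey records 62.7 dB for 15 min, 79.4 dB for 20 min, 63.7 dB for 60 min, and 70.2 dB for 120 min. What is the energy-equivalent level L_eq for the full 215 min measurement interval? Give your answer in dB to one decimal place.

The energy average is taken in the linear domain: L_eq = 10·log₁₀[(Σ tᵢ·10^(Lᵢ/10))/T], T = 215 min.
Σ tᵢ·10^(Lᵢ/10) = 15·10^(62.7/10) + 20·10^(79.4/10) + 60·10^(63.7/10) + 120·10^(70.2/10) = 3.167e+09.
L_eq = 10·log₁₀(3.167e+09/215) = 71.68 dB.

71.7 dB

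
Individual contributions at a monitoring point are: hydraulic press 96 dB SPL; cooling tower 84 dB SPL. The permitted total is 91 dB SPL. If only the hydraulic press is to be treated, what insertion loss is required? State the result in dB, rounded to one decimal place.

Everything except the hydraulic press sums to 10^(84/10) = 2.512e+08 in linear terms, 84.00 dB SPL.
The limit corresponds to 10^(91/10) = 1.259e+09; subtracting the fixed part leaves 1.008e+09 for the hydraulic press, i.e. 90.03 dB SPL.
Required insertion loss = 96 − 90.03 = 5.97 dB.

6.0 dB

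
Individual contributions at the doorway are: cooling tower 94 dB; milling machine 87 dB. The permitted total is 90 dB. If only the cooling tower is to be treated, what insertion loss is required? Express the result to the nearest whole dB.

Everything except the cooling tower sums to 10^(87/10) = 5.012e+08 in linear terms, 87.00 dB.
The limit corresponds to 10^(90/10) = 1.000e+09; subtracting the fixed part leaves 4.988e+08 for the cooling tower, i.e. 86.98 dB.
Required insertion loss = 94 − 86.98 = 7.02 dB.

7 dB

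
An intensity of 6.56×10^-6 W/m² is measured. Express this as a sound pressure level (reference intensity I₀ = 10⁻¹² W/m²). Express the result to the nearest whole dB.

I/I₀ = 6.56×10^-6/10⁻¹² = 6.56×10^6, and L = 10·log₁₀(I/I₀).
L = 10·(0.8169 + 6) = 68.17 dB.

68 dB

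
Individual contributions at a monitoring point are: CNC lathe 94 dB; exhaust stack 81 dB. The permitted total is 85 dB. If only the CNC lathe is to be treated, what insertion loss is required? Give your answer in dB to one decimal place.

Fixed contribution from the other source: Σ 10^(L/10) = 10^(81/10) = 1.259e+08 (81.00 dB).
To meet 85 dB overall, the treated CNC lathe may contribute at most 10^(85/10) − 1.259e+08 = 1.903e+08, i.e. 82.80 dB.
Required insertion loss = 94 − 82.80 = 11.20 dB.

11.2 dB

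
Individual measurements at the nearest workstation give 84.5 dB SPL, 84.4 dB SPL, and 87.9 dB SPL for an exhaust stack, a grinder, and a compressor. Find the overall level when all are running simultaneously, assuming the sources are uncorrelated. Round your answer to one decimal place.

Incoherent sources combine by intensity addition: L_total = 10·log₁₀(Σ 10^(L_i/10)).
Σ 10^(L/10) = 10^(84.5/10) + 10^(84.4/10) + 10^(87.9/10) = 1.174e+09.
L_total = 10·log₁₀(1.174e+09) = 90.70 dB SPL.

90.7 dB SPL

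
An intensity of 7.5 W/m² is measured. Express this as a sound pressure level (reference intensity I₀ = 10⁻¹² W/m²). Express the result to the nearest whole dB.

129 dB

I/I₀ = 7.5/10⁻¹² = 7.5×10^12, and L = 10·log₁₀(I/I₀).
L = 10·(0.8751 + 12) = 128.75 dB.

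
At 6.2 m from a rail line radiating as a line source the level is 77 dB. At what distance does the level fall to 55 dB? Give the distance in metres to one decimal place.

For a line source L₁ − L₂ = 10·log₁₀(r₂/r₁), so r₂ = r₁·10^((L₁−L₂)/10).
r₂ = 6.2·10^((77−55)/10) = 6.2·10^(22.0/10) = 982.63 m.

982.6 m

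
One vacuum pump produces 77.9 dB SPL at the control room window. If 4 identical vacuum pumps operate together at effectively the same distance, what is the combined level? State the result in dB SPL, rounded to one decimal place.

L_total = L₁ + 10·log₁₀ N for N identical incoherent sources.
L_total = 77.9 + 10·log₁₀(4) = 77.9 + 6.021 = 83.92 dB SPL.

83.9 dB SPL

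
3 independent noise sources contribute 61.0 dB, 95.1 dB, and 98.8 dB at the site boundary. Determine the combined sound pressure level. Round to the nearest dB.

For uncorrelated sources the intensities add, so convert each level to linear form, sum, and take 10·log₁₀ of the total.
Σ 10^(L/10) = 10^(61.0/10) + 10^(95.1/10) + 10^(98.8/10) = 1.082e+10.
L_total = 10·log₁₀(1.082e+10) = 100.34 dB.

100 dB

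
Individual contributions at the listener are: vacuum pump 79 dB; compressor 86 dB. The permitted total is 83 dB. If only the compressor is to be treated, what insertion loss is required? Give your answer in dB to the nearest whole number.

The untreated sources together contribute 10^(79/10) = 7.943e+07, i.e. 79.00 dB.
To meet 83 dB overall, the treated compressor may contribute at most 10^(83/10) − 7.943e+07 = 1.201e+08, i.e. 80.80 dB.
Required insertion loss = 86 − 80.80 = 5.20 dB.

5 dB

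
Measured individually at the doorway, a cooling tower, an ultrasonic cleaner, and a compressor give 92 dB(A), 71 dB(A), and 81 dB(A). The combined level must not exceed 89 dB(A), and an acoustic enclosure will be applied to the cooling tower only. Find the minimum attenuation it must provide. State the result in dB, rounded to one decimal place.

3.8 dB

Everything except the cooling tower sums to 10^(71/10) + 10^(81/10) = 1.385e+08 in linear terms, 81.41 dB(A).
To meet 89 dB(A) overall, the treated cooling tower may contribute at most 10^(89/10) − 1.385e+08 = 6.558e+08, i.e. 88.17 dB(A).
So the cooling tower must be reduced from 92 to 88.17 dB(A): IL = 3.83 dB.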